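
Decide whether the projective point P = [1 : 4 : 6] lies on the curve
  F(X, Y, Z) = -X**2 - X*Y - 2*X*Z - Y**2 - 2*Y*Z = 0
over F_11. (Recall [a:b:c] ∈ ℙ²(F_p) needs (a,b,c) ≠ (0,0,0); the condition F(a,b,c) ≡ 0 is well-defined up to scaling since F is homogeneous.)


F(1,4,6) ≡ 7 (mod 11); P is NOT on the curve.

Evaluate F(1, 4, 6) term-by-term (mod 11).
  -X**2 ↦ -1·1·1·1 = -1
  -X*Y ↦ -1·1·4·1 = -4
  -2*X*Z ↦ -2·1·1·6 = -12
  -Y**2 ↦ -1·1·16·1 = -16
  -2*Y*Z ↦ -2·1·4·6 = -48
Sum: F(1, 4, 6) = (-1) + (-4) + (-12) + (-16) + (-48) = -81.
Reducing mod 11: -81 ≡ 7 (mod 11).
Since F(a, b, c) ≡ 7 ≠ 0 (mod 11), P does NOT lie on the curve.


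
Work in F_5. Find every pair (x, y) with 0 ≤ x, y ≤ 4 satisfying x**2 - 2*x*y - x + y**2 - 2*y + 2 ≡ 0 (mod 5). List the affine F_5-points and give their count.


Affine F_5-points: {(0, 3), (0, 4), (2, 3), (4, 1), (4, 4)}; count = 5.

For each of the 25 pairs (x, y) ∈ F_5², evaluate f(x, y) mod 5. Record the zeros.
  x = 0: [0↦2, 1↦1, 2↦2, 3↦0, 4↦0]  zeros at y ∈ {3, 4}
  x = 1: [0↦2, 1↦4, 2↦3, 3↦4, 4↦2]  zeros at y ∈ ∅
  x = 2: [0↦4, 1↦4, 2↦1, 3↦0, 4↦1]  zeros at y ∈ {3}
  x = 3: [0↦3, 1↦1, 2↦1, 3↦3, 4↦2]  zeros at y ∈ ∅
  x = 4: [0↦4, 1↦0, 2↦3, 3↦3, 4↦0]  zeros at y ∈ {1, 4}
Collecting zeros: affine points = {(0, 3), (0, 4), (2, 3), (4, 1), (4, 4)}.
Total count |C(F_5)_aff| = 5.


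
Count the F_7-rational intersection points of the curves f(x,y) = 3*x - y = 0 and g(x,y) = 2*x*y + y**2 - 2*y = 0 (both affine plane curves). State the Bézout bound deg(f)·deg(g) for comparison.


Common zeros: {(0, 0), (6, 4)}; count = 2; Bézout bound = 2.

deg(f) = 1, deg(g) = 2, so Bézout bound = 2.
Scan x ∈ F_7. For each x, list the y ∈ F_7 with f(x, y) ≡ 0 and those with g(x, y) ≡ 0 (mod 7); the common zeros in that column are the intersection.
  x = 0: f ≡ 0 at y ∈ {0}; g ≡ 0 at y ∈ {0, 2}; common: {0}.
  x = 1: f ≡ 0 at y ∈ {3}; g ≡ 0 at y ∈ {0}; common: ∅.
  x = 2: f ≡ 0 at y ∈ {6}; g ≡ 0 at y ∈ {0, 5}; common: ∅.
  x = 3: f ≡ 0 at y ∈ {2}; g ≡ 0 at y ∈ {0, 3}; common: ∅.
  x = 4: f ≡ 0 at y ∈ {5}; g ≡ 0 at y ∈ {0, 1}; common: ∅.
  x = 5: f ≡ 0 at y ∈ {1}; g ≡ 0 at y ∈ {0, 6}; common: ∅.
  x = 6: f ≡ 0 at y ∈ {4}; g ≡ 0 at y ∈ {0, 4}; common: {4}.
Collecting: common zeros = {(0, 0), (6, 4)}, so the count is 2.
Comparison with the Bézout bound: 2 ≤ 2 = deg(f)·deg(g), as expected for curves with no common component (the bound is attained).


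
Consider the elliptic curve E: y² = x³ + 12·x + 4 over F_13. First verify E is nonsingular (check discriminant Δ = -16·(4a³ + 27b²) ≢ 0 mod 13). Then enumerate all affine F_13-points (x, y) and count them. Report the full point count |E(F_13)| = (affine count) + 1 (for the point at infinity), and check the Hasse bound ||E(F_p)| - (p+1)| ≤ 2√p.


Affine points = {(0, 2), (0, 11), (1, 2), (1, 11), (2, 6), (2, 7), (4, 5), (4, 8), (8, 1), (8, 12), (9, 3), (9, 10), (12, 2), (12, 11)}; affine count = 14; |E(F_13)| = 15.

Discriminant check: Δ ∝ 4a³ + 27b² = 4·12³ + 27·4² = 4·1728 + 27·16 ≡ 12 (mod 13). Nonzero ⇒ E is nonsingular.
For each x ∈ F_13, compute rhs = x³ + 12·x + 4 mod 13, then count y ∈ F_13 with y² ≡ rhs.
  x = 0: rhs = 4, matching y values: 2, 11 (2 points).
  x = 1: rhs = 4, matching y values: 2, 11 (2 points).
  x = 2: rhs = 10, matching y values: 6, 7 (2 points).
  x = 3: rhs = 2, matching y values: none (0 points).
  x = 4: rhs = 12, matching y values: 5, 8 (2 points).
  x = 5: rhs = 7, matching y values: none (0 points).
  x = 6: rhs = 6, matching y values: none (0 points).
  x = 7: rhs = 2, matching y values: none (0 points).
  x = 8: rhs = 1, matching y values: 1, 12 (2 points).
  x = 9: rhs = 9, matching y values: 3, 10 (2 points).
  x = 10: rhs = 6, matching y values: none (0 points).
  x = 11: rhs = 11, matching y values: none (0 points).
  x = 12: rhs = 4, matching y values: 2, 11 (2 points).
Total affine count: 14.
Full point count |E(F_13)| = 14 + 1 = 15.
Hasse bound: |15 − (13+1)| = |1| = 1 ≤ 2√13 ≈ 7.2111 ✓.


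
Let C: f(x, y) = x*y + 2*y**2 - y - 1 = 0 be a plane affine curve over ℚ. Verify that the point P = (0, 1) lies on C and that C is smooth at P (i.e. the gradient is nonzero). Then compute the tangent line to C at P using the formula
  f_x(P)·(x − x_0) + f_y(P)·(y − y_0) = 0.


Tangent line at P: x + 3*y - 3 = 0.

Step 1: f(0, 1) = 0, so P lies on C.
Step 2: partial derivatives
  f_x(x, y) = y, f_y(x, y) = x + 4*y - 1.
  f_x(P) = 1, f_y(P) = 3 (gradient nonzero, so P is smooth).
Step 3: tangent line at P: 1·(x − 0) + 3·(y − 1) = 0.
Expanding: x + 3*y - 3 = 0.


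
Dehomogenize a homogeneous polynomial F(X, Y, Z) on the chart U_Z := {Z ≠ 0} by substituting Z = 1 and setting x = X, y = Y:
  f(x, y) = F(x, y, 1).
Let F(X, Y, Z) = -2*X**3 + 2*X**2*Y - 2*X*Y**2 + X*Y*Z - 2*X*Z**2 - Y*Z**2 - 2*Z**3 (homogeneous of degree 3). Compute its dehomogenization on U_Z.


f(x, y) = -2*x**3 + 2*x**2*y - 2*x*y**2 + x*y - 2*x - y - 2

On U_Z we set Z = 1. Each monomial c·X^i·Y^j·Z^k in F becomes c·x^i·y^j·1^k = c·x^i·y^j.
Substituting Z = 1: F(X, Y, 1) = -2*x**3 + 2*x**2*y - 2*x*y**2 + x*y - 2*x - y - 2.
Note: deg(f) ≤ deg(F) = 3; strict inequality happens when F is divisible by Z (lost terms).


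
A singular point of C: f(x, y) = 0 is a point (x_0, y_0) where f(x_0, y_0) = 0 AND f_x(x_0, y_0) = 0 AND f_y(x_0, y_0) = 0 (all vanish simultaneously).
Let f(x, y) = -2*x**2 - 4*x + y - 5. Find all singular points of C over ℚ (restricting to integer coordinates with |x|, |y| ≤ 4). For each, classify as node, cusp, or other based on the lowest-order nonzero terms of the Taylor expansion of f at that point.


No singular points in the scanned grid; C is smooth there.

Compute partial derivatives:
  f_x = -4*x - 4.
  f_y = 1.
f_y = 1 is a nonzero constant, so f_y never vanishes: no point (x, y) can satisfy f = f_x = f_y = 0. In particular no (x, y) ∈ {−4, ..., 4}² is singular; the curve is smooth.


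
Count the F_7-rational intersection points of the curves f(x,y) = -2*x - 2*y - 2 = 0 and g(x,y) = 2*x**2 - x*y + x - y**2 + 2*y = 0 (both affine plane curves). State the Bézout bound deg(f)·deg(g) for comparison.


Common zeros: {(4, 2)}; count = 1; Bézout bound = 2.

deg(f) = 1, deg(g) = 2, so Bézout bound = 2.
Scan x ∈ F_7. For each x, list the y ∈ F_7 with f(x, y) ≡ 0 and those with g(x, y) ≡ 0 (mod 7); the common zeros in that column are the intersection.
  x = 0: f ≡ 0 at y ∈ {6}; g ≡ 0 at y ∈ {0, 2}; common: ∅.
  x = 1: f ≡ 0 at y ∈ {5}; g ≡ 0 at y ∈ ∅; common: ∅.
  x = 2: f ≡ 0 at y ∈ {4}; g ≡ 0 at y ∈ ∅; common: ∅.
  x = 3: f ≡ 0 at y ∈ {3}; g ≡ 0 at y ∈ {0, 6}; common: ∅.
  x = 4: f ≡ 0 at y ∈ {2}; g ≡ 0 at y ∈ {2, 3}; common: {2}.
  x = 5: f ≡ 0 at y ∈ {1}; g ≡ 0 at y ∈ ∅; common: ∅.
  x = 6: f ≡ 0 at y ∈ {0}; g ≡ 0 at y ∈ ∅; common: ∅.
Collecting: common zeros = {(4, 2)}, so the count is 1.
Comparison with the Bézout bound: 1 ≤ 2 = deg(f)·deg(g), as expected for curves with no common component (the affine F_7-count falls short of the bound because intersections may lie at infinity, over extension fields, or carry multiplicity).


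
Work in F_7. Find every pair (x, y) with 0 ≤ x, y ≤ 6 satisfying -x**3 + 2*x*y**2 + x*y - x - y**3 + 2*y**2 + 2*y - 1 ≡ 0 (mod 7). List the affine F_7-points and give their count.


Affine F_7-points: {(0, 6), (2, 3), (5, 2), (6, 5)}; count = 4.

For each of the 49 pairs (x, y) ∈ F_7², evaluate f(x, y) mod 7. Record the zeros.
  x = 0: [0↦6, 1↦2, 2↦3, 3↦3, 4↦3, 5↦4, 6↦0]  zeros at y ∈ {6}
  x = 1: [0↦4, 1↦3, 2↦4, 3↦1, 4↦2, 5↦1, 6↦6]  zeros at y ∈ ∅
  x = 2: [0↦3, 1↦5, 2↦6, 3↦0, 4↦2, 5↦6, 6↦6]  zeros at y ∈ {3}
  x = 3: [0↦4, 1↦2, 2↦3, 3↦1, 4↦4, 5↦6, 6↦1]  zeros at y ∈ ∅
  x = 4: [0↦1, 1↦2, 2↦3, 3↦5, 4↦2, 5↦2, 6↦6]  zeros at y ∈ ∅
  x = 5: [0↦2, 1↦6, 2↦0, 3↦6, 4↦4, 5↦2, 6↦1]  zeros at y ∈ {2}
  x = 6: [0↦1, 1↦1, 2↦2, 3↦5, 4↦4, 5↦0, 6↦1]  zeros at y ∈ {5}
Collecting zeros: affine points = {(0, 6), (2, 3), (5, 2), (6, 5)}.
Total count |C(F_7)_aff| = 4.


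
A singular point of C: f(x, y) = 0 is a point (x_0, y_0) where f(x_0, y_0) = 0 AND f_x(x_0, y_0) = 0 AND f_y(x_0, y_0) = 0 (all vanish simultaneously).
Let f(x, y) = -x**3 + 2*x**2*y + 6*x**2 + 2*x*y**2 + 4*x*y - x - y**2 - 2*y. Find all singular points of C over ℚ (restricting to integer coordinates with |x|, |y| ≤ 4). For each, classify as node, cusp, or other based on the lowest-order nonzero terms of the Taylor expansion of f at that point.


Singular points: {(1, -2)}; classification: node.

Compute partial derivatives:
  f_x = -3*x**2 + 4*x*y + 12*x + 2*y**2 + 4*y - 1.
  f_y = 2*x**2 + 4*x*y + 4*x - 2*y - 2.
Scan x_0 ∈ {−4, ..., 4}. For each x_0, f_y(x_0, y) is a polynomial in y; find its integer roots y ∈ {−4, ..., 4}, then test f_x and f at those candidates.
  x = -4: f_y(-4, y) = 14 - 18*y; no integer root y with |y| ≤ 4.
  x = -3: f_y(-3, y) = 4 - 14*y; no integer root y with |y| ≤ 4.
  x = -2: f_y(-2, y) = -10*y - 2; no integer root y with |y| ≤ 4.
  x = -1: f_y(-1, y) = -6*y - 4; no integer root y with |y| ≤ 4.
  x = 0: f_y(0, y) = -2*y - 2; vanishes at y ∈ {-1}. (0, -1): f_x = -3 ≠ 0.
  x = 1: f_y(1, y) = 2*y + 4; vanishes at y ∈ {-2}. (1, -2): f_x = 0, f = 0 — SINGULAR.
  x = 2: f_y(2, y) = 6*y + 14; no integer root y with |y| ≤ 4.
  x = 3: f_y(3, y) = 10*y + 28; no integer root y with |y| ≤ 4.
  x = 4: f_y(4, y) = 14*y + 46; no integer root y with |y| ≤ 4.
Only singular point on the grid: (1, -2).
Classify: substitute x = 1 + u, y = -2 + v and expand: f = -u**3 + 2*u**2*v - u**2 + 2*u*v**2 + v**2.
No constant or linear terms (consistent with a singular point). Quadratic part: -u**2 + v**2. Cubic part: -u**3 + 2*u**2*v + 2*u*v**2.
The quadratic part v**2 - u**2 = (v − u)(v + u) splits into two distinct linear factors, so there are two distinct tangent lines y − -2 = ±(x − 1) — this is a node (ordinary double point).
Classification: node.


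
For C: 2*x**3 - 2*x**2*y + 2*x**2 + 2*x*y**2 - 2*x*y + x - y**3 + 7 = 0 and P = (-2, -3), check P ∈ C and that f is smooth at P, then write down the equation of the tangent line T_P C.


Tangent line at P: 17*x - 7*y + 13 = 0.

Step 1: f(-2, -3) = 0, so P lies on C.
Step 2: partial derivatives
  f_x(x, y) = 6*x**2 - 4*x*y + 4*x + 2*y**2 - 2*y + 1, f_y(x, y) = -2*x**2 + 4*x*y - 2*x - 3*y**2.
  f_x(P) = 17, f_y(P) = -7 (gradient nonzero, so P is smooth).
Step 3: tangent line at P: 17·(x − -2) + -7·(y − -3) = 0.
Expanding: 17*x - 7*y + 13 = 0.


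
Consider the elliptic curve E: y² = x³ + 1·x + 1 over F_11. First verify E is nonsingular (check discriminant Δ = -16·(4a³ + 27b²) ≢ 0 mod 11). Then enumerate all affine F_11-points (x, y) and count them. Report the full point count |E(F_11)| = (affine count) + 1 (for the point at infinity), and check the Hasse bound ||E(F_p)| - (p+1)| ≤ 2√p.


Affine points = {(0, 1), (0, 10), (1, 5), (1, 6), (2, 0), (3, 3), (3, 8), (4, 5), (4, 6), (6, 5), (6, 6), (8, 2), (8, 9)}; affine count = 13; |E(F_11)| = 14.

Discriminant check: Δ ∝ 4a³ + 27b² = 4·1³ + 27·1² = 4·1 + 27·1 ≡ 9 (mod 11). Nonzero ⇒ E is nonsingular.
For each x ∈ F_11, compute rhs = x³ + 1·x + 1 mod 11, then count y ∈ F_11 with y² ≡ rhs.
  x = 0: rhs = 1, matching y values: 1, 10 (2 points).
  x = 1: rhs = 3, matching y values: 5, 6 (2 points).
  x = 2: rhs = 0, matching y values: 0 (1 points).
  x = 3: rhs = 9, matching y values: 3, 8 (2 points).
  x = 4: rhs = 3, matching y values: 5, 6 (2 points).
  x = 5: rhs = 10, matching y values: none (0 points).
  x = 6: rhs = 3, matching y values: 5, 6 (2 points).
  x = 7: rhs = 10, matching y values: none (0 points).
  x = 8: rhs = 4, matching y values: 2, 9 (2 points).
  x = 9: rhs = 2, matching y values: none (0 points).
  x = 10: rhs = 10, matching y values: none (0 points).
Total affine count: 13.
Full point count |E(F_11)| = 13 + 1 = 14.
Hasse bound: |14 − (11+1)| = |2| = 2 ≤ 2√11 ≈ 6.6332 ✓.


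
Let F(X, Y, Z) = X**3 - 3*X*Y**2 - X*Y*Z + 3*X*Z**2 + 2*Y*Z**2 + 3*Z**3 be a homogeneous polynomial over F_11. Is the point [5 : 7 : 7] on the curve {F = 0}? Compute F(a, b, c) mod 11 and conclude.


F(5,7,7) ≡ 0 (mod 11); P is on the curve.

Evaluate F(5, 7, 7) term-by-term (mod 11).
  X**3 ↦ 1·125·1·1 = 125
  -3*X*Y**2 ↦ -3·5·49·1 = -735
  -X*Y*Z ↦ -1·5·7·7 = -245
  3*X*Z**2 ↦ 3·5·1·49 = 735
  2*Y*Z**2 ↦ 2·1·7·49 = 686
  3*Z**3 ↦ 3·1·1·343 = 1029
Sum: F(5, 7, 7) = (125) + (-735) + (-245) + (735) + (686) + (1029) = 1595.
Reducing mod 11: 1595 ≡ 0 (mod 11).
Since F(a, b, c) ≡ 0 (mod 11), P lies on the curve.


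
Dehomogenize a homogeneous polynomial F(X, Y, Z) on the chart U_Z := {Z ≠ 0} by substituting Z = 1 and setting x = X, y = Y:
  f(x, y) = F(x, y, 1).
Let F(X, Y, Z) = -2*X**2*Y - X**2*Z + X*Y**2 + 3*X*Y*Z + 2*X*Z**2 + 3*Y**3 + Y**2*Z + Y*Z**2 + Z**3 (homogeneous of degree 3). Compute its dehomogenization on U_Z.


f(x, y) = -2*x**2*y - x**2 + x*y**2 + 3*x*y + 2*x + 3*y**3 + y**2 + y + 1

On U_Z we set Z = 1. Each monomial c·X^i·Y^j·Z^k in F becomes c·x^i·y^j·1^k = c·x^i·y^j.
Substituting Z = 1: F(X, Y, 1) = -2*x**2*y - x**2 + x*y**2 + 3*x*y + 2*x + 3*y**3 + y**2 + y + 1.
Note: deg(f) ≤ deg(F) = 3; strict inequality happens when F is divisible by Z (lost terms).


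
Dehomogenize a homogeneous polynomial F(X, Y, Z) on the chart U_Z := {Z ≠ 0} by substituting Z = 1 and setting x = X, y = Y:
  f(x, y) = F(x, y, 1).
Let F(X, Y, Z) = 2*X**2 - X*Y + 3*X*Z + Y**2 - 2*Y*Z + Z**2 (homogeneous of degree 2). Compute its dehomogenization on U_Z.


f(x, y) = 2*x**2 - x*y + 3*x + y**2 - 2*y + 1

On U_Z we set Z = 1. Each monomial c·X^i·Y^j·Z^k in F becomes c·x^i·y^j·1^k = c·x^i·y^j.
Substituting Z = 1: F(X, Y, 1) = 2*x**2 - x*y + 3*x + y**2 - 2*y + 1.
Note: deg(f) ≤ deg(F) = 2; strict inequality happens when F is divisible by Z (lost terms).


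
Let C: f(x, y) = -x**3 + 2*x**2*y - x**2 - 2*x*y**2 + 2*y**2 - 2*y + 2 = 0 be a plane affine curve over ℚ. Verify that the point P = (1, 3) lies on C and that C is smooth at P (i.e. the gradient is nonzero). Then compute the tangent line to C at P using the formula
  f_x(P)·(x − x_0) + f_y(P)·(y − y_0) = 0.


Tangent line at P: 11 - 11*x = 0.

Step 1: f(1, 3) = 0, so P lies on C.
Step 2: partial derivatives
  f_x(x, y) = -3*x**2 + 4*x*y - 2*x - 2*y**2, f_y(x, y) = 2*x**2 - 4*x*y + 4*y - 2.
  f_x(P) = -11, f_y(P) = 0 (gradient nonzero, so P is smooth).
Step 3: tangent line at P: -11·(x − 1) + 0·(y − 3) = 0.
Expanding: 11 - 11*x = 0.


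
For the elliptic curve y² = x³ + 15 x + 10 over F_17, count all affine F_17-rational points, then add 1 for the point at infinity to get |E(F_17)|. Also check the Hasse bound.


Affine points = {(1, 3), (1, 14), (4, 7), (4, 10), (7, 4), (7, 13), (8, 8), (8, 9), (10, 2), (10, 15)}; affine count = 10; |E(F_17)| = 11.

Discriminant check: Δ ∝ 4a³ + 27b² = 4·15³ + 27·10² = 4·3375 + 27·100 ≡ 16 (mod 17). Nonzero ⇒ E is nonsingular.
For each x ∈ F_17, compute rhs = x³ + 15·x + 10 mod 17, then count y ∈ F_17 with y² ≡ rhs.
  x = 0: rhs = 10, matching y values: none (0 points).
  x = 1: rhs = 9, matching y values: 3, 14 (2 points).
  x = 2: rhs = 14, matching y values: none (0 points).
  x = 3: rhs = 14, matching y values: none (0 points).
  x = 4: rhs = 15, matching y values: 7, 10 (2 points).
  x = 5: rhs = 6, matching y values: none (0 points).
  x = 6: rhs = 10, matching y values: none (0 points).
  x = 7: rhs = 16, matching y values: 4, 13 (2 points).
  x = 8: rhs = 13, matching y values: 8, 9 (2 points).
  x = 9: rhs = 7, matching y values: none (0 points).
  x = 10: rhs = 4, matching y values: 2, 15 (2 points).
  x = 11: rhs = 10, matching y values: none (0 points).
  x = 12: rhs = 14, matching y values: none (0 points).
  x = 13: rhs = 5, matching y values: none (0 points).
  x = 14: rhs = 6, matching y values: none (0 points).
  x = 15: rhs = 6, matching y values: none (0 points).
  x = 16: rhs = 11, matching y values: none (0 points).
Total affine count: 10.
Full point count |E(F_17)| = 10 + 1 = 11.
Hasse bound: |11 − (17+1)| = |-7| = 7 ≤ 2√17 ≈ 8.2462 ✓.


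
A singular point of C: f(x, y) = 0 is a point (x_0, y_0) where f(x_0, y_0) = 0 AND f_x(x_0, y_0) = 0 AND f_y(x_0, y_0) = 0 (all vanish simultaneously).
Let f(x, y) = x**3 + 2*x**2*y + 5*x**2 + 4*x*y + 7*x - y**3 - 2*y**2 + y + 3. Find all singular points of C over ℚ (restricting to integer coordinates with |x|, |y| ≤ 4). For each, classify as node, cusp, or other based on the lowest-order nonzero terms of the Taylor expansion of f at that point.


Singular points: {(-1, -1)}; classification: cusp.

Compute partial derivatives:
  f_x = 3*x**2 + 4*x*y + 10*x + 4*y + 7.
  f_y = 2*x**2 + 4*x - 3*y**2 - 4*y + 1.
Scan x_0 ∈ {−4, ..., 4}. For each x_0, f_y(x_0, y) is a polynomial in y; find its integer roots y ∈ {−4, ..., 4}, then test f_x and f at those candidates.
  x = -4: f_y(-4, y) = -3*y**2 - 4*y + 17; no integer root y with |y| ≤ 4.
  x = -3: f_y(-3, y) = -3*y**2 - 4*y + 7; vanishes at y ∈ {1}. (-3, 1): f_x = -4 ≠ 0.
  x = -2: f_y(-2, y) = -3*y**2 - 4*y + 1; no integer root y with |y| ≤ 4.
  x = -1: f_y(-1, y) = -3*y**2 - 4*y - 1; vanishes at y ∈ {-1}. (-1, -1): f_x = 0, f = 0 — SINGULAR.
  x = 0: f_y(0, y) = -3*y**2 - 4*y + 1; no integer root y with |y| ≤ 4.
  x = 1: f_y(1, y) = -3*y**2 - 4*y + 7; vanishes at y ∈ {1}. (1, 1): f_x = 28 ≠ 0.
  x = 2: f_y(2, y) = -3*y**2 - 4*y + 17; no integer root y with |y| ≤ 4.
  x = 3: f_y(3, y) = -3*y**2 - 4*y + 31; no integer root y with |y| ≤ 4.
  x = 4: f_y(4, y) = -3*y**2 - 4*y + 49; no integer root y with |y| ≤ 4.
Only singular point on the grid: (-1, -1).
Classify: substitute x = -1 + u, y = -1 + v and expand: f = u**3 + 2*u**2*v - v**3 + v**2.
No constant or linear terms (consistent with a singular point). Quadratic part: v**2. Cubic part: u**3 + 2*u**2*v - v**3.
The quadratic part v**2 is a perfect square, so there is a single (double) tangent line v = 0, i.e. y = -1. Restricting the cubic part to that line (v = 0) leaves u**3 ≠ 0, so f is not divisible by v and the branch is v² ≈ -u**3 to lowest order — this is a cusp.
Classification: cusp.


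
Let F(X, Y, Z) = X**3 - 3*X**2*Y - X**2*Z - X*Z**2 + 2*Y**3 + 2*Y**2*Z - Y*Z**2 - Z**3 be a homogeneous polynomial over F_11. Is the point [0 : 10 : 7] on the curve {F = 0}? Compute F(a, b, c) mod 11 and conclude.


F(0,10,7) ≡ 4 (mod 11); P is NOT on the curve.

Evaluate F(0, 10, 7) term-by-term (mod 11).
  X**3 ↦ 1·0·1·1 = 0
  -3*X**2*Y ↦ -3·0·10·1 = 0
  -X**2*Z ↦ -1·0·1·7 = 0
  -X*Z**2 ↦ -1·0·1·49 = 0
  2*Y**3 ↦ 2·1·1000·1 = 2000
  2*Y**2*Z ↦ 2·1·100·7 = 1400
  -Y*Z**2 ↦ -1·1·10·49 = -490
  -Z**3 ↦ -1·1·1·343 = -343
Sum: F(0, 10, 7) = (0) + (0) + (0) + (0) + (2000) + (1400) + (-490) + (-343) = 2567.
Reducing mod 11: 2567 ≡ 4 (mod 11).
Since F(a, b, c) ≡ 4 ≠ 0 (mod 11), P does NOT lie on the curve.


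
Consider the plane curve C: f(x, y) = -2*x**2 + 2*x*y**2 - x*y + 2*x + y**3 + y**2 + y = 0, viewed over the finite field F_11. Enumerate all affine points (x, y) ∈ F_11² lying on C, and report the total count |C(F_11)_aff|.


Affine F_11-points: {(0, 0), (1, 0), (1, 8), (2, 2), (3, 7), (5, 7), (5, 8), (6, 6), (9, 1)}; count = 9.

For each of the 121 pairs (x, y) ∈ F_11², evaluate f(x, y) mod 11. Record the zeros.
  x = 0: [0↦0, 1↦3, 2↦3, 3↦6, 4↦7, 5↦1, 6↦5, 7↦3, 8↦1, 9↦5, 10↦10]  zeros at y ∈ {0}
  x = 1: [0↦0, 1↦4, 2↦9, 3↦10, 4↦2, 5↦2, 6↦5, 7↦6, 8↦0, 9↦4, 10↦2]  zeros at y ∈ {0, 8}
  x = 2: [0↦7, 1↦1, 2↦0, 3↦10, 4↦4, 5↦10, 6↦1, 7↦5, 8↦6, 9↦10, 10↦1]  zeros at y ∈ {2}
  x = 3: [0↦10, 1↦5, 2↦9, 3↦6, 4↦2, 5↦3, 6↦4, 7↦0, 8↦8, 9↦1, 10↦7]  zeros at y ∈ {7}
  x = 4: [0↦9, 1↦5, 2↦3, 3↦9, 4↦7, 5↦3, 6↦3, 7↦2, 8↦6, 9↦10, 10↦9]  zeros at y ∈ ∅
  x = 5: [0↦4, 1↦1, 2↦4, 3↦8, 4↦8, 5↦10, 6↦9, 7↦0, 8↦0, 9↦4, 10↦7]  zeros at y ∈ {7, 8}
  x = 6: [0↦6, 1↦4, 2↦1, 3↦3, 4↦5, 5↦2, 6↦0, 7↦5, 8↦1, 9↦5, 10↦1]  zeros at y ∈ {6}
  x = 7: [0↦4, 1↦3, 2↦5, 3↦5, 4↦9, 5↦1, 6↦9, 7↦6, 8↦9, 9↦2, 10↦2]  zeros at y ∈ ∅
  x = 8: [0↦9, 1↦9, 2↦5, 3↦3, 4↦9, 5↦7, 6↦3, 7↦3, 8↦2, 9↦6, 10↦10]  zeros at y ∈ ∅
  x = 9: [0↦10, 1↦0, 2↦1, 3↦8, 4↦5, 5↦9, 6↦4, 7↦7, 8↦2, 9↦6, 10↦3]  zeros at y ∈ {1}
  x = 10: [0↦7, 1↦9, 2↦4, 3↦9, 4↦8, 5↦7, 6↦1, 7↦7, 8↦9, 9↦2, 10↦3]  zeros at y ∈ ∅
Collecting zeros: affine points = {(0, 0), (1, 0), (1, 8), (2, 2), (3, 7), (5, 7), (5, 8), (6, 6), (9, 1)}.
Total count |C(F_11)_aff| = 9.


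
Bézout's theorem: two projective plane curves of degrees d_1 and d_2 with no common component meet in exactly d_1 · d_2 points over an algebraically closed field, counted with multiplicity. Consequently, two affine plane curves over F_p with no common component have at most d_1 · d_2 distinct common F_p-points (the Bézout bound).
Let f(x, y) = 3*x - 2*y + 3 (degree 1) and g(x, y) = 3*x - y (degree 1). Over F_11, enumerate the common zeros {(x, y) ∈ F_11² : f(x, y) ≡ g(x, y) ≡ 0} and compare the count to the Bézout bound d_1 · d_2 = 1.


Common zeros: {(1, 3)}; count = 1; Bézout bound = 1.

deg(f) = 1, deg(g) = 1, so Bézout bound = 1.
Scan x ∈ F_11. For each x, list the y ∈ F_11 with f(x, y) ≡ 0 and those with g(x, y) ≡ 0 (mod 11); the common zeros in that column are the intersection.
  x = 0: f ≡ 0 at y ∈ {7}; g ≡ 0 at y ∈ {0}; common: ∅.
  x = 1: f ≡ 0 at y ∈ {3}; g ≡ 0 at y ∈ {3}; common: {3}.
  x = 2: f ≡ 0 at y ∈ {10}; g ≡ 0 at y ∈ {6}; common: ∅.
  x = 3: f ≡ 0 at y ∈ {6}; g ≡ 0 at y ∈ {9}; common: ∅.
  x = 4: f ≡ 0 at y ∈ {2}; g ≡ 0 at y ∈ {1}; common: ∅.
  x = 5: f ≡ 0 at y ∈ {9}; g ≡ 0 at y ∈ {4}; common: ∅.
  x = 6: f ≡ 0 at y ∈ {5}; g ≡ 0 at y ∈ {7}; common: ∅.
  x = 7: f ≡ 0 at y ∈ {1}; g ≡ 0 at y ∈ {10}; common: ∅.
  x = 8: f ≡ 0 at y ∈ {8}; g ≡ 0 at y ∈ {2}; common: ∅.
  x = 9: f ≡ 0 at y ∈ {4}; g ≡ 0 at y ∈ {5}; common: ∅.
  x = 10: f ≡ 0 at y ∈ {0}; g ≡ 0 at y ∈ {8}; common: ∅.
Collecting: common zeros = {(1, 3)}, so the count is 1.
Comparison with the Bézout bound: 1 ≤ 1 = deg(f)·deg(g), as expected for curves with no common component (the bound is attained).


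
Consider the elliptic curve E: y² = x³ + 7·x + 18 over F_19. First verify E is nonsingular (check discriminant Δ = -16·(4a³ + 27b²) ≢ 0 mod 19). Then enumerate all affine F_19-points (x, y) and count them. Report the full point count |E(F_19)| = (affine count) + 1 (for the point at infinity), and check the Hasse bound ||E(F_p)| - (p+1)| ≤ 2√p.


Affine points = {(1, 8), (1, 11), (3, 3), (3, 16), (5, 8), (5, 11), (7, 7), (7, 12), (8, 4), (8, 15), (10, 9), (10, 10), (11, 1), (11, 18), (12, 5), (12, 14), (13, 8), (13, 11)}; affine count = 18; |E(F_19)| = 19.

Discriminant check: Δ ∝ 4a³ + 27b² = 4·7³ + 27·18² = 4·343 + 27·324 ≡ 12 (mod 19). Nonzero ⇒ E is nonsingular.
For each x ∈ F_19, compute rhs = x³ + 7·x + 18 mod 19, then count y ∈ F_19 with y² ≡ rhs.
  x = 0: rhs = 18, matching y values: none (0 points).
  x = 1: rhs = 7, matching y values: 8, 11 (2 points).
  x = 2: rhs = 2, matching y values: none (0 points).
  x = 3: rhs = 9, matching y values: 3, 16 (2 points).
  x = 4: rhs = 15, matching y values: none (0 points).
  x = 5: rhs = 7, matching y values: 8, 11 (2 points).
  x = 6: rhs = 10, matching y values: none (0 points).
  x = 7: rhs = 11, matching y values: 7, 12 (2 points).
  x = 8: rhs = 16, matching y values: 4, 15 (2 points).
  x = 9: rhs = 12, matching y values: none (0 points).
  x = 10: rhs = 5, matching y values: 9, 10 (2 points).
  x = 11: rhs = 1, matching y values: 1, 18 (2 points).
  x = 12: rhs = 6, matching y values: 5, 14 (2 points).
  x = 13: rhs = 7, matching y values: 8, 11 (2 points).
  x = 14: rhs = 10, matching y values: none (0 points).
  x = 15: rhs = 2, matching y values: none (0 points).
  x = 16: rhs = 8, matching y values: none (0 points).
  x = 17: rhs = 15, matching y values: none (0 points).
  x = 18: rhs = 10, matching y values: none (0 points).
Total affine count: 18.
Full point count |E(F_19)| = 18 + 1 = 19.
Hasse bound: |19 − (19+1)| = |-1| = 1 ≤ 2√19 ≈ 8.7178 ✓.


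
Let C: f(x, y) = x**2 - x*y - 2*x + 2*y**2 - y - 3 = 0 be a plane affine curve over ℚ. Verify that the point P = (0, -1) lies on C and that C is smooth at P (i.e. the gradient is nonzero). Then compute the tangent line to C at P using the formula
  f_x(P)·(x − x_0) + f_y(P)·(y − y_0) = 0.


Tangent line at P: -x - 5*y - 5 = 0.

Step 1: f(0, -1) = 0, so P lies on C.
Step 2: partial derivatives
  f_x(x, y) = 2*x - y - 2, f_y(x, y) = -x + 4*y - 1.
  f_x(P) = -1, f_y(P) = -5 (gradient nonzero, so P is smooth).
Step 3: tangent line at P: -1·(x − 0) + -5·(y − -1) = 0.
Expanding: -x - 5*y - 5 = 0.


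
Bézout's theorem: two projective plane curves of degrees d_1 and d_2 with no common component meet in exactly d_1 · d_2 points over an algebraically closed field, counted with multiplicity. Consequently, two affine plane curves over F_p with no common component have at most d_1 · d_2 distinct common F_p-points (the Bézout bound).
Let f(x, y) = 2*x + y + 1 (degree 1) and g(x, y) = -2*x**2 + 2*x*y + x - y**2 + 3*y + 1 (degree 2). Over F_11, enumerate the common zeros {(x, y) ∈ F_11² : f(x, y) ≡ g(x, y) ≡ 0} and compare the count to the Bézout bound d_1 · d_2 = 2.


Common zeros: {(5, 0), (6, 9)}; count = 2; Bézout bound = 2.

deg(f) = 1, deg(g) = 2, so Bézout bound = 2.
Scan x ∈ F_11. For each x, list the y ∈ F_11 with f(x, y) ≡ 0 and those with g(x, y) ≡ 0 (mod 11); the common zeros in that column are the intersection.
  x = 0: f ≡ 0 at y ∈ {10}; g ≡ 0 at y ∈ ∅; common: ∅.
  x = 1: f ≡ 0 at y ∈ {8}; g ≡ 0 at y ∈ {0, 5}; common: ∅.
  x = 2: f ≡ 0 at y ∈ {6}; g ≡ 0 at y ∈ ∅; common: ∅.
  x = 3: f ≡ 0 at y ∈ {4}; g ≡ 0 at y ∈ {2, 7}; common: ∅.
  x = 4: f ≡ 0 at y ∈ {2}; g ≡ 0 at y ∈ ∅; common: ∅.
  x = 5: f ≡ 0 at y ∈ {0}; g ≡ 0 at y ∈ {0, 2}; common: {0}.
  x = 6: f ≡ 0 at y ∈ {9}; g ≡ 0 at y ∈ {6, 9}; common: {9}.
  x = 7: f ≡ 0 at y ∈ {7}; g ≡ 0 at y ∈ ∅; common: ∅.
  x = 8: f ≡ 0 at y ∈ {5}; g ≡ 0 at y ∈ ∅; common: ∅.
  x = 9: f ≡ 0 at y ∈ {3}; g ≡ 0 at y ∈ {1, 9}; common: ∅.
  x = 10: f ≡ 0 at y ∈ {1}; g ≡ 0 at y ∈ {5, 7}; common: ∅.
Collecting: common zeros = {(5, 0), (6, 9)}, so the count is 2.
Comparison with the Bézout bound: 2 ≤ 2 = deg(f)·deg(g), as expected for curves with no common component (the bound is attained).


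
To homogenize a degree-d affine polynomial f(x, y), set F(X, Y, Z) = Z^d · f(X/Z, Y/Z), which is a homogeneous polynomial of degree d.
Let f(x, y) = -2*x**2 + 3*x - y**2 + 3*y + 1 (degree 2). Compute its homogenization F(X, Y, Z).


F(X, Y, Z) = -2*X**2 + 3*X*Z - Y**2 + 3*Y*Z + Z**2

deg(f) = 2.
Substitute x = X/Z, y = Y/Z into f, then multiply by Z^2.
  monomial -2·x^2·y^0 ↦ -2·X^2·Y^0·Z^0.
  monomial 3·x^1·y^0 ↦ 3·X^1·Y^0·Z^1.
  monomial -1·x^0·y^2 ↦ -1·X^0·Y^2·Z^0.
  monomial 3·x^0·y^1 ↦ 3·X^0·Y^1·Z^1.
  monomial 1·x^0·y^0 ↦ 1·X^0·Y^0·Z^2.
Collecting: F(X, Y, Z) = -2*X**2 + 3*X*Z - Y**2 + 3*Y*Z + Z**2.


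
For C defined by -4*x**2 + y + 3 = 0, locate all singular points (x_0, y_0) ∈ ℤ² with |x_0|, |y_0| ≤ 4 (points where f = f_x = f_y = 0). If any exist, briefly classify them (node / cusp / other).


No singular points in the scanned grid; C is smooth there.

Compute partial derivatives:
  f_x = -8*x.
  f_y = 1.
f_y = 1 is a nonzero constant, so f_y never vanishes: no point (x, y) can satisfy f = f_x = f_y = 0. In particular no (x, y) ∈ {−4, ..., 4}² is singular; the curve is smooth.


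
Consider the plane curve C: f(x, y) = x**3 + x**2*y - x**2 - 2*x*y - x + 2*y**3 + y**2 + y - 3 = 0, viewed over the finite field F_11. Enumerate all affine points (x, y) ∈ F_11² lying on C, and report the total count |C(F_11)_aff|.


Affine F_11-points: {(2, 6), (4, 9), (7, 4), (7, 6), (8, 5), (8, 6), (9, 3), (10, 7)}; count = 8.

For each of the 121 pairs (x, y) ∈ F_11², evaluate f(x, y) mod 11. Record the zeros.
  x = 0: [0↦8, 1↦1, 2↦8, 3↦8, 4↦2, 5↦2, 6↦9, 7↦2, 8↦4, 9↦5, 10↦6]  zeros at y ∈ ∅
  x = 1: [0↦7, 1↦10, 2↦5, 3↦4, 4↦8, 5↦7, 6↦2, 7↦5, 8↦6, 9↦6, 10↦6]  zeros at y ∈ ∅
  x = 2: [0↦10, 1↦3, 2↦10, 3↦10, 4↦4, 5↦4, 6↦0, 7↦4, 8↦6, 9↦7, 10↦8]  zeros at y ∈ {6}
  x = 3: [0↦1, 1↦8, 2↦7, 3↦10, 4↦7, 5↦10, 6↦9, 7↦5, 8↦10, 9↦3, 10↦7]  zeros at y ∈ ∅
  x = 4: [0↦8, 1↦9, 2↦2, 3↦10, 4↦1, 5↦9, 6↦2, 7↦3, 8↦2, 9↦0, 10↦9]  zeros at y ∈ {9}
  x = 5: [0↦4, 1↦1, 2↦1, 3↦5, 4↦3, 5↦7, 6↦7, 7↦4, 8↦10, 9↦4, 10↦9]  zeros at y ∈ ∅
  x = 6: [0↦6, 1↦1, 2↦10, 3↦1, 4↦8, 5↦10, 6↦8, 7↦3, 8↦7, 9↦10, 10↦2]  zeros at y ∈ ∅
  x = 7: [0↦9, 1↦4, 2↦2, 3↦4, 4↦0, 5↦2, 6↦0, 7↦6, 8↦10, 9↦2, 10↦5]  zeros at y ∈ {4, 6}
  x = 8: [0↦8, 1↦5, 2↦5, 3↦9, 4↦7, 5↦0, 6↦0, 7↦8, 8↦3, 9↦8, 10↦2]  zeros at y ∈ {5, 6}
  x = 9: [0↦9, 1↦10, 2↦3, 3↦0, 4↦2, 5↦10, 6↦3, 7↦4, 8↦3, 9↦1, 10↦10]  zeros at y ∈ {3}
  x = 10: [0↦7, 1↦3, 2↦2, 3↦5, 4↦2, 5↦5, 6↦4, 7↦0, 8↦5, 9↦9, 10↦2]  zeros at y ∈ {7}
Collecting zeros: affine points = {(2, 6), (4, 9), (7, 4), (7, 6), (8, 5), (8, 6), (9, 3), (10, 7)}.
Total count |C(F_11)_aff| = 8.


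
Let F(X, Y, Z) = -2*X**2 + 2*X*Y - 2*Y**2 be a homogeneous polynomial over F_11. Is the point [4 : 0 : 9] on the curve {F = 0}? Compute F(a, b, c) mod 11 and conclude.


F(4,0,9) ≡ 1 (mod 11); P is NOT on the curve.

Evaluate F(4, 0, 9) term-by-term (mod 11).
  -2*X**2 ↦ -2·16·1·1 = -32
  2*X*Y ↦ 2·4·0·1 = 0
  -2*Y**2 ↦ -2·1·0·1 = 0
Sum: F(4, 0, 9) = (-32) + (0) + (0) = -32.
Reducing mod 11: -32 ≡ 1 (mod 11).
Since F(a, b, c) ≡ 1 ≠ 0 (mod 11), P does NOT lie on the curve.


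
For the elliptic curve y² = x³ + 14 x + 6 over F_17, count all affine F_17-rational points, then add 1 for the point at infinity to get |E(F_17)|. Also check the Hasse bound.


Affine points = {(1, 2), (1, 15), (2, 5), (2, 12), (6, 0), (8, 1), (8, 16), (12, 7), (12, 10), (15, 2), (15, 15), (16, 5), (16, 12)}; affine count = 13; |E(F_17)| = 14.

Discriminant check: Δ ∝ 4a³ + 27b² = 4·14³ + 27·6² = 4·2744 + 27·36 ≡ 14 (mod 17). Nonzero ⇒ E is nonsingular.
For each x ∈ F_17, compute rhs = x³ + 14·x + 6 mod 17, then count y ∈ F_17 with y² ≡ rhs.
  x = 0: rhs = 6, matching y values: none (0 points).
  x = 1: rhs = 4, matching y values: 2, 15 (2 points).
  x = 2: rhs = 8, matching y values: 5, 12 (2 points).
  x = 3: rhs = 7, matching y values: none (0 points).
  x = 4: rhs = 7, matching y values: none (0 points).
  x = 5: rhs = 14, matching y values: none (0 points).
  x = 6: rhs = 0, matching y values: 0 (1 points).
  x = 7: rhs = 5, matching y values: none (0 points).
  x = 8: rhs = 1, matching y values: 1, 16 (2 points).
  x = 9: rhs = 11, matching y values: none (0 points).
  x = 10: rhs = 7, matching y values: none (0 points).
  x = 11: rhs = 12, matching y values: none (0 points).
  x = 12: rhs = 15, matching y values: 7, 10 (2 points).
  x = 13: rhs = 5, matching y values: none (0 points).
  x = 14: rhs = 5, matching y values: none (0 points).
  x = 15: rhs = 4, matching y values: 2, 15 (2 points).
  x = 16: rhs = 8, matching y values: 5, 12 (2 points).
Total affine count: 13.
Full point count |E(F_17)| = 13 + 1 = 14.
Hasse bound: |14 − (17+1)| = |-4| = 4 ≤ 2√17 ≈ 8.2462 ✓.


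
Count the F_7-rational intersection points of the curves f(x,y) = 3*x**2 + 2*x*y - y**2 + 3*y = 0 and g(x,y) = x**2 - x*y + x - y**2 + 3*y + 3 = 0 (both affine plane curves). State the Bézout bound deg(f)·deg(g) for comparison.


Common zeros: {(3, 1)}; count = 1; Bézout bound = 4.

deg(f) = 2, deg(g) = 2, so Bézout bound = 4.
Scan x ∈ F_7. For each x, list the y ∈ F_7 with f(x, y) ≡ 0 and those with g(x, y) ≡ 0 (mod 7); the common zeros in that column are the intersection.
  x = 0: f ≡ 0 at y ∈ {0, 3}; g ≡ 0 at y ∈ {5}; common: ∅.
  x = 1: f ≡ 0 at y ∈ {1, 4}; g ≡ 0 at y ∈ ∅; common: ∅.
  x = 2: f ≡ 0 at y ∈ ∅; g ≡ 0 at y ∈ {2, 6}; common: ∅.
  x = 3: f ≡ 0 at y ∈ {1}; g ≡ 0 at y ∈ {1, 6}; common: {1}.
  x = 4: f ≡ 0 at y ∈ ∅; g ≡ 0 at y ∈ {1, 5}; common: ∅.
  x = 5: f ≡ 0 at y ∈ {3}; g ≡ 0 at y ∈ ∅; common: ∅.
  x = 6: f ≡ 0 at y ∈ ∅; g ≡ 0 at y ∈ {2}; common: ∅.
Collecting: common zeros = {(3, 1)}, so the count is 1.
Comparison with the Bézout bound: 1 ≤ 4 = deg(f)·deg(g), as expected for curves with no common component (the affine F_7-count falls short of the bound because intersections may lie at infinity, over extension fields, or carry multiplicity).


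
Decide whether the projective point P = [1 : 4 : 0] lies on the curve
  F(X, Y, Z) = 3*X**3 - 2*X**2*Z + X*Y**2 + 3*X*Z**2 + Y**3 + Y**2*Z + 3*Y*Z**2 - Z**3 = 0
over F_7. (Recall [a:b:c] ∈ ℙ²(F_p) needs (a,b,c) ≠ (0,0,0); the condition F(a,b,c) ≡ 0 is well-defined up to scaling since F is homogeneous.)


F(1,4,0) ≡ 6 (mod 7); P is NOT on the curve.

Evaluate F(1, 4, 0) term-by-term (mod 7).
  3*X**3 ↦ 3·1·1·1 = 3
  -2*X**2*Z ↦ -2·1·1·0 = 0
  X*Y**2 ↦ 1·1·16·1 = 16
  3*X*Z**2 ↦ 3·1·1·0 = 0
  Y**3 ↦ 1·1·64·1 = 64
  Y**2*Z ↦ 1·1·16·0 = 0
  3*Y*Z**2 ↦ 3·1·4·0 = 0
  -Z**3 ↦ -1·1·1·0 = 0
Sum: F(1, 4, 0) = (3) + (0) + (16) + (0) + (64) + (0) + (0) + (0) = 83.
Reducing mod 7: 83 ≡ 6 (mod 7).
Since F(a, b, c) ≡ 6 ≠ 0 (mod 7), P does NOT lie on the curve.


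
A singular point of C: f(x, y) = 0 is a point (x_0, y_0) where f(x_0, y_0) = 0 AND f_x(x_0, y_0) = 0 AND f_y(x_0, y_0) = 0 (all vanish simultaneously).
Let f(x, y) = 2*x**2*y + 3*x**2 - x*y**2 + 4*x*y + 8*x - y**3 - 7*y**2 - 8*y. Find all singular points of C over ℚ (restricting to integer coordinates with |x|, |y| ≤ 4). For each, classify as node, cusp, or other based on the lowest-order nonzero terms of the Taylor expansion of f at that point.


Singular points: {(-2, -2)}; classification: node.

Compute partial derivatives:
  f_x = 4*x*y + 6*x - y**2 + 4*y + 8.
  f_y = 2*x**2 - 2*x*y + 4*x - 3*y**2 - 14*y - 8.
Scan x_0 ∈ {−4, ..., 4}. For each x_0, f_y(x_0, y) is a polynomial in y; find its integer roots y ∈ {−4, ..., 4}, then test f_x and f at those candidates.
  x = -4: f_y(-4, y) = -3*y**2 - 6*y + 8; no integer root y with |y| ≤ 4.
  x = -3: f_y(-3, y) = -3*y**2 - 8*y - 2; no integer root y with |y| ≤ 4.
  x = -2: f_y(-2, y) = -3*y**2 - 10*y - 8; vanishes at y ∈ {-2}. (-2, -2): f_x = 0, f = 0 — SINGULAR.
  x = -1: f_y(-1, y) = -3*y**2 - 12*y - 10; no integer root y with |y| ≤ 4.
  x = 0: f_y(0, y) = -3*y**2 - 14*y - 8; vanishes at y ∈ {-4}. (0, -4): f_x = -24 ≠ 0.
  x = 1: f_y(1, y) = -3*y**2 - 16*y - 2; no integer root y with |y| ≤ 4.
  x = 2: f_y(2, y) = -3*y**2 - 18*y + 8; no integer root y with |y| ≤ 4.
  x = 3: f_y(3, y) = -3*y**2 - 20*y + 22; no integer root y with |y| ≤ 4.
  x = 4: f_y(4, y) = -3*y**2 - 22*y + 40; no integer root y with |y| ≤ 4.
Only singular point on the grid: (-2, -2).
Classify: substitute x = -2 + u, y = -2 + v and expand: f = 2*u**2*v - u**2 - u*v**2 - v**3 + v**2.
No constant or linear terms (consistent with a singular point). Quadratic part: -u**2 + v**2. Cubic part: 2*u**2*v - u*v**2 - v**3.
The quadratic part v**2 - u**2 = (v − u)(v + u) splits into two distinct linear factors, so there are two distinct tangent lines y − -2 = ±(x − -2) — this is a node (ordinary double point).
Classification: node.


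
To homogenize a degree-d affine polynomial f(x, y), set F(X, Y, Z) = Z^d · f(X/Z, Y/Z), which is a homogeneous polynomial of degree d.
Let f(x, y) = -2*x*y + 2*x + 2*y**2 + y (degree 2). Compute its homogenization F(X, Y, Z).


F(X, Y, Z) = -2*X*Y + 2*X*Z + 2*Y**2 + Y*Z

deg(f) = 2.
Substitute x = X/Z, y = Y/Z into f, then multiply by Z^2.
  monomial -2·x^1·y^1 ↦ -2·X^1·Y^1·Z^0.
  monomial 2·x^1·y^0 ↦ 2·X^1·Y^0·Z^1.
  monomial 2·x^0·y^2 ↦ 2·X^0·Y^2·Z^0.
  monomial 1·x^0·y^1 ↦ 1·X^0·Y^1·Z^1.
Collecting: F(X, Y, Z) = -2*X*Y + 2*X*Z + 2*Y**2 + Y*Z.


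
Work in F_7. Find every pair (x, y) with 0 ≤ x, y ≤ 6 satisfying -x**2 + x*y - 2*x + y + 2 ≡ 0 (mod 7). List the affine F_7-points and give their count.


Affine F_7-points: {(0, 5), (1, 4), (2, 2), (3, 5), (4, 3), (5, 2)}; count = 6.

For each of the 49 pairs (x, y) ∈ F_7², evaluate f(x, y) mod 7. Record the zeros.
  x = 0: [0↦2, 1↦3, 2↦4, 3↦5, 4↦6, 5↦0, 6↦1]  zeros at y ∈ {5}
  x = 1: [0↦6, 1↦1, 2↦3, 3↦5, 4↦0, 5↦2, 6↦4]  zeros at y ∈ {4}
  x = 2: [0↦1, 1↦4, 2↦0, 3↦3, 4↦6, 5↦2, 6↦5]  zeros at y ∈ {2}
  x = 3: [0↦1, 1↦5, 2↦2, 3↦6, 4↦3, 5↦0, 6↦4]  zeros at y ∈ {5}
  x = 4: [0↦6, 1↦4, 2↦2, 3↦0, 4↦5, 5↦3, 6↦1]  zeros at y ∈ {3}
  x = 5: [0↦2, 1↦1, 2↦0, 3↦6, 4↦5, 5↦4, 6↦3]  zeros at y ∈ {2}
  x = 6: [0↦3, 1↦3, 2↦3, 3↦3, 4↦3, 5↦3, 6↦3]  zeros at y ∈ ∅
Collecting zeros: affine points = {(0, 5), (1, 4), (2, 2), (3, 5), (4, 3), (5, 2)}.
Total count |C(F_7)_aff| = 6.


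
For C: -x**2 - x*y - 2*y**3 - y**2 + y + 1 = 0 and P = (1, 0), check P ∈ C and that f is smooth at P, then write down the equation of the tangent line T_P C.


Tangent line at P: 2 - 2*x = 0.

Step 1: f(1, 0) = 0, so P lies on C.
Step 2: partial derivatives
  f_x(x, y) = -2*x - y, f_y(x, y) = -x - 6*y**2 - 2*y + 1.
  f_x(P) = -2, f_y(P) = 0 (gradient nonzero, so P is smooth).
Step 3: tangent line at P: -2·(x − 1) + 0·(y − 0) = 0.
Expanding: 2 - 2*x = 0.


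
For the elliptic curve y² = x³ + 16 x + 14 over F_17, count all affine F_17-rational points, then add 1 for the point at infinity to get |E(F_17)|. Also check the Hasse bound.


Affine points = {(3, 2), (3, 15), (5, 7), (5, 10), (8, 5), (8, 12), (10, 1), (10, 16), (11, 5), (11, 12), (12, 8), (12, 9), (15, 5), (15, 12)}; affine count = 14; |E(F_17)| = 15.

Discriminant check: Δ ∝ 4a³ + 27b² = 4·16³ + 27·14² = 4·4096 + 27·196 ≡ 1 (mod 17). Nonzero ⇒ E is nonsingular.
For each x ∈ F_17, compute rhs = x³ + 16·x + 14 mod 17, then count y ∈ F_17 with y² ≡ rhs.
  x = 0: rhs = 14, matching y values: none (0 points).
  x = 1: rhs = 14, matching y values: none (0 points).
  x = 2: rhs = 3, matching y values: none (0 points).
  x = 3: rhs = 4, matching y values: 2, 15 (2 points).
  x = 4: rhs = 6, matching y values: none (0 points).
  x = 5: rhs = 15, matching y values: 7, 10 (2 points).
  x = 6: rhs = 3, matching y values: none (0 points).
  x = 7: rhs = 10, matching y values: none (0 points).
  x = 8: rhs = 8, matching y values: 5, 12 (2 points).
  x = 9: rhs = 3, matching y values: none (0 points).
  x = 10: rhs = 1, matching y values: 1, 16 (2 points).
  x = 11: rhs = 8, matching y values: 5, 12 (2 points).
  x = 12: rhs = 13, matching y values: 8, 9 (2 points).
  x = 13: rhs = 5, matching y values: none (0 points).
  x = 14: rhs = 7, matching y values: none (0 points).
  x = 15: rhs = 8, matching y values: 5, 12 (2 points).
  x = 16: rhs = 14, matching y values: none (0 points).
Total affine count: 14.
Full point count |E(F_17)| = 14 + 1 = 15.
Hasse bound: |15 − (17+1)| = |-3| = 3 ≤ 2√17 ≈ 8.2462 ✓.


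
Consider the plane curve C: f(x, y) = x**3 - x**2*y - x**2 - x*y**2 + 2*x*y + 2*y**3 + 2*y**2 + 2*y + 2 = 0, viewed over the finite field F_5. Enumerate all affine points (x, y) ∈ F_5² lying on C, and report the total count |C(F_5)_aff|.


Affine F_5-points: {(0, 2), (0, 3), (0, 4), (2, 1), (3, 0), (3, 1), (3, 2), (4, 0)}; count = 8.

For each of the 25 pairs (x, y) ∈ F_5², evaluate f(x, y) mod 5. Record the zeros.
  x = 0: [0↦2, 1↦3, 2↦0, 3↦0, 4↦0]  zeros at y ∈ {2, 3, 4}
  x = 1: [0↦2, 1↦3, 2↦3, 3↦4, 4↦3]  zeros at y ∈ ∅
  x = 2: [0↦1, 1↦0, 2↦1, 3↦1, 4↦2]  zeros at y ∈ {1}
  x = 3: [0↦0, 1↦0, 2↦0, 3↦2, 4↦3]  zeros at y ∈ {0, 1, 2}
  x = 4: [0↦0, 1↦4, 2↦1, 3↦3, 4↦2]  zeros at y ∈ {0}
Collecting zeros: affine points = {(0, 2), (0, 3), (0, 4), (2, 1), (3, 0), (3, 1), (3, 2), (4, 0)}.
Total count |C(F_5)_aff| = 8.
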